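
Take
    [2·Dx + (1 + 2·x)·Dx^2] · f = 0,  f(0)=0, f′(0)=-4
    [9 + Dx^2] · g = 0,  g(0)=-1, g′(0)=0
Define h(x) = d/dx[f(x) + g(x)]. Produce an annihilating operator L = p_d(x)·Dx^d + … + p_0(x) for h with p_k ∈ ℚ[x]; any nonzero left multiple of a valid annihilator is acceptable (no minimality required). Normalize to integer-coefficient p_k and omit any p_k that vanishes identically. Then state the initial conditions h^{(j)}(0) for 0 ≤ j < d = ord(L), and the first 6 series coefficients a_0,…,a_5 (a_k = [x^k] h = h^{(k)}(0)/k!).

f: a_k = 0, -4, 4, -16/3, 8, -64/5, …
g: a_k = -1, 0, 9/2, 0, -27/8, 0, …
f+g: L₀ = lclm(L_f,L_g), ord ≤ 2+2.
Differentiate: ansatz ord ≤ ord L₀ ⇒ L.
L = (594 + 648·x + 648·x^2) + (153 + 630·x + 972·x^2 + 648·x^3)·Dx + (66 + 72·x + 72·x^2)·Dx^2 + (17 + 70·x + 108·x^2 + 72·x^3)·Dx^3  (order 3).
h: a_k = -4, 17, -16, 37/2, -64, 5363/40, …
ICs: h(0) = -4, h′(0) = 17, h′′(0) = -32.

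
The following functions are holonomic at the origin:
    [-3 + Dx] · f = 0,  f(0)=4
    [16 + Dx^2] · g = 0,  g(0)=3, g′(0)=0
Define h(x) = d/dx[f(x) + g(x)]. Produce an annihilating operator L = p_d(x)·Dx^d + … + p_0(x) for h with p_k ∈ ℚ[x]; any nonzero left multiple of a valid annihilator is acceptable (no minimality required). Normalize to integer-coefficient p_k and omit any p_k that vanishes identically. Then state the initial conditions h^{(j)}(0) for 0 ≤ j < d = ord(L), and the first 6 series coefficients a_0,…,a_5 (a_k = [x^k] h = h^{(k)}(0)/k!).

L = 48 - 16·Dx + 3·Dx^2 - Dx^3  (order 3).
h: a_k = 12, -12, 54, 182, 81/2, -781/10, …
ICs: h(0) = 12, h′(0) = -12, h′′(0) = 108.

f: a_k = 4, 12, 18, 18, 27/2, 81/10, …
g: a_k = 3, 0, -24, 0, 32, 0, …
Weyl lclm of L_f,L_g ⇒ L₀ (ord ≤ 3).
h₀' ⇒ L via d/dx closure of L₀.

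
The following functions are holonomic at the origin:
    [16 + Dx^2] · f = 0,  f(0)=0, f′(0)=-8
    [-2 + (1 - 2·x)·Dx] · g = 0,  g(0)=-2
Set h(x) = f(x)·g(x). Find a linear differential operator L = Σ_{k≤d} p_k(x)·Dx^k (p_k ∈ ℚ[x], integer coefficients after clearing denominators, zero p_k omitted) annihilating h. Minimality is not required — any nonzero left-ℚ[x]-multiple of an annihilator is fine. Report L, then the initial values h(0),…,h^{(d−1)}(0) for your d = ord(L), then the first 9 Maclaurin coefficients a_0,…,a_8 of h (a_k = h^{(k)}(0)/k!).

L = (-16 + 32·x) + 4·Dx + (-1 + 2·x)·Dx^2  (order 2).
h: a_k = 0, 16, 32, 64/3, 128/3, 1792/15, 3584/15, 146432/315, 292864/315, …
ICs: h(0) = 0, h′(0) = 16.

f: a_k = 0, -8, 0, 64/3, 0, -256/15, 0, 2048/315, 0, …
g: a_k = -2, -4, -8, -16, -32, -64, -128, -256, -512, …
Sym-product of L_f,L_g gives L₀ (≤ ord 2).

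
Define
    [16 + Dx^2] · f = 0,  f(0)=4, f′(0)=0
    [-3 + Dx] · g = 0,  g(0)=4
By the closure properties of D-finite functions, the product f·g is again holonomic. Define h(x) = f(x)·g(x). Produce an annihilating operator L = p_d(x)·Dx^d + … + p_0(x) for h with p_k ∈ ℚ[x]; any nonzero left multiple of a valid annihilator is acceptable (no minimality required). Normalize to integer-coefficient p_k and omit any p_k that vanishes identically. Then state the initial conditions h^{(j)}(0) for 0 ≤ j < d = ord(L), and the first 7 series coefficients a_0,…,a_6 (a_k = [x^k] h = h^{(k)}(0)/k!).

f: a_k = 4, 0, -32, 0, 128/3, 0, -1024/45, …
g: a_k = 4, 12, 18, 18, 27/2, 81/10, 81/20, …
Product ⇒ symmetric product L₀, ord ≤ 2.
L = 25 - 6·Dx + Dx^2  (order 2).
h: a_k = 16, 48, -56, -312, -1054/3, -158/5, 11753/45, …
ICs: h(0) = 16, h′(0) = 48.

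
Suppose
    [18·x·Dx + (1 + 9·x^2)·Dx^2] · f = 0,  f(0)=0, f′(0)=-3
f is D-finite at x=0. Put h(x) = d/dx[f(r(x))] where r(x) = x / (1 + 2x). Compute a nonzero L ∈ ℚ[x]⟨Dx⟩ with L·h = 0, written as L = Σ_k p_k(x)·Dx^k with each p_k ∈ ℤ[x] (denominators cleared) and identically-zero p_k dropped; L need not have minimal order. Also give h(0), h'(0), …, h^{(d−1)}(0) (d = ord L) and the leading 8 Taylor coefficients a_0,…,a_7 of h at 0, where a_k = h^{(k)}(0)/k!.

L = (4 + 26·x) + (1 + 4·x + 13·x^2)·Dx  (order 1).
h: a_k = -3, 12, -9, -120, 597, -828, -4449, 28560, …
ICs: h(0) = -3.

f: a_k = 0, -3, 0, 9, 0, -243/5, 0, 2187/7, …
Change of var in L_f (x↦r) gives L₀.
h₀' ⇒ L via d/dx closure of L₀.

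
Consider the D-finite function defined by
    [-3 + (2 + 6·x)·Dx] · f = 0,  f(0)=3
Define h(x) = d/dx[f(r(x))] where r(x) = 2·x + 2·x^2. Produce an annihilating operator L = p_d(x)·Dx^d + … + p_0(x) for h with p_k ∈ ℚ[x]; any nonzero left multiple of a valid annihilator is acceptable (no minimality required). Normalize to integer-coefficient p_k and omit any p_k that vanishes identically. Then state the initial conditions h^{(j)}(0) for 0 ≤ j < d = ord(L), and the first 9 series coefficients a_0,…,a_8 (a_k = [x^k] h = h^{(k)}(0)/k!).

L = -1 + (-1 - 8·x - 18·x^2 - 12·x^3)·Dx  (order 1).
h: a_k = 9, -9, 81/2, -351/2, 6075/8, -26487/8, 233037/16, -1033479/16, 36918747/128, …
ICs: h(0) = 9.

f: a_k = 3, 9/2, -27/8, 81/16, -1215/128, 5103/256, -45927/1024, 216513/2048, -8444007/32768, …
Substitute x→r, Dx→(1/r')Dx; clear ⇒ L₀.
h₀' ⇒ L via d/dx closure of L₀.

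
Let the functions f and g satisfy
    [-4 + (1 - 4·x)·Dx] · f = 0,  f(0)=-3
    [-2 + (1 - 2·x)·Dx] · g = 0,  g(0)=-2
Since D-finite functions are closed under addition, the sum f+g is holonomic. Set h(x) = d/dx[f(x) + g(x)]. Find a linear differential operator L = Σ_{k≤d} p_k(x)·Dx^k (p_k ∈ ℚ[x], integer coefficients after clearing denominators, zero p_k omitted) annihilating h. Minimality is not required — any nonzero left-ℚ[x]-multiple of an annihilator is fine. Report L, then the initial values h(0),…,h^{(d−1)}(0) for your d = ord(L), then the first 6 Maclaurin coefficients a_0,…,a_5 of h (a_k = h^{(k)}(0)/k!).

f: a_k = -3, -12, -48, -192, -768, -3072, …
g: a_k = -2, -4, -8, -16, -32, -64, …
Sum ⇒ L₀ = lclm(L_f,L_g) in ℚ(x)⟨Dx⟩.
h=h₀': d/dx-closure on L₀ ⇒ L.
L = 48 + (-18 + 48·x)·Dx + (1 - 6·x + 8·x^2)·Dx^2  (order 2).
h: a_k = -16, -112, -624, -3200, -15680, -74496, …
ICs: h(0) = -16, h′(0) = -112.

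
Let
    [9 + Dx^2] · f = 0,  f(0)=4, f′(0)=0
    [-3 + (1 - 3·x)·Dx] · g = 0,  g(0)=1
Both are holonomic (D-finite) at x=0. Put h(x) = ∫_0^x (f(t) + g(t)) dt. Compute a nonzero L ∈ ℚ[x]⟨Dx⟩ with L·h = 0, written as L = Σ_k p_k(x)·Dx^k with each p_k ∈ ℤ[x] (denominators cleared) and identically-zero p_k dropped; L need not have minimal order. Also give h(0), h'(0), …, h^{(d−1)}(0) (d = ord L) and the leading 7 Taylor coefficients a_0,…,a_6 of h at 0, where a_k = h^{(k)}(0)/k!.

f: a_k = 4, 0, -18, 0, 27/2, 0, -81/20, …
g: a_k = 1, 3, 9, 27, 81, 243, 729, …
Weyl lclm of L_f,L_g ⇒ L₀ (ord ≤ 3).
Integrate: L := L₀·Dx.
L = (-63 + 54·x - 81·x^2)·Dx + (9 - 45·x + 81·x^2 - 81·x^3)·Dx^2 + (-7 + 6·x - 9·x^2)·Dx^3 + (1 - 5·x + 9·x^2 - 9·x^3)·Dx^4  (order 4).
h: a_k = 0, 5, 3/2, -3, 27/4, 189/10, 81/2, …
ICs: h(0) = 0, h′(0) = 5, h′′(0) = 3, h′′′(0) = -18.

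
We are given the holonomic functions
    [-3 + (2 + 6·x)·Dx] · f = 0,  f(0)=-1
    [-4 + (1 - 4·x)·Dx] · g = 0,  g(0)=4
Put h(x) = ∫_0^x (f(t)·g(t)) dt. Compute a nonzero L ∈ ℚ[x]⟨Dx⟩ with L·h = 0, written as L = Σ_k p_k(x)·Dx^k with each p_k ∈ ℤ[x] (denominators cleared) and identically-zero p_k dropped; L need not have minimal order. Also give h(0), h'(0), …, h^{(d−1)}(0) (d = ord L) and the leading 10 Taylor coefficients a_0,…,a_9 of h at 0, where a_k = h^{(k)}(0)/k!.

L = (11 + 12·x)·Dx + (-2 + 2·x + 24·x^2)·Dx^2  (order 2).
h: a_k = 0, -4, -11, -167/6, -1363/16, -43211/160, -347389/384, -791845/256, -44415491/4096, -2839776755/73728, …
ICs: h(0) = 0, h′(0) = -4.

f: a_k = -1, -3/2, 9/8, -27/16, 405/128, -1701/256, 15309/1024, -72171/2048, 2814669/32768, -14073345/65536, …
g: a_k = 4, 16, 64, 256, 1024, 4096, 16384, 65536, 262144, 1048576, …
f·g: L₀ = L_f ⊗_s L_g, ord ≤ 1·1.
h=∫h₀ ⇒ L = L₀·Dx.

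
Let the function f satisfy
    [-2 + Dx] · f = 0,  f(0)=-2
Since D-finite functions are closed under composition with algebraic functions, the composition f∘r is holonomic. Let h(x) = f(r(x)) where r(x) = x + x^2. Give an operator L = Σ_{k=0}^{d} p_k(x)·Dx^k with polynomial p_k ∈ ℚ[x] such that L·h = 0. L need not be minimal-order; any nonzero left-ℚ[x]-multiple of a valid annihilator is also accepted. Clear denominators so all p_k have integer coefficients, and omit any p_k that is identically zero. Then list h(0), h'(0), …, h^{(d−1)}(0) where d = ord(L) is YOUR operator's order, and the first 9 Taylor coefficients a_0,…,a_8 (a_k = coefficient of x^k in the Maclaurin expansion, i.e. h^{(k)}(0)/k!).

L = (-2 - 4·x) + Dx  (order 1).
h: a_k = -2, -4, -8, -32/3, -40/3, -208/15, -608/45, -3712/315, -3056/315, …
ICs: h(0) = -2.

f: a_k = -2, -4, -4, -8/3, -4/3, -8/15, -8/45, -16/315, -4/315, …
h₀=f(r): pull back L_f along r ⇒ L₀.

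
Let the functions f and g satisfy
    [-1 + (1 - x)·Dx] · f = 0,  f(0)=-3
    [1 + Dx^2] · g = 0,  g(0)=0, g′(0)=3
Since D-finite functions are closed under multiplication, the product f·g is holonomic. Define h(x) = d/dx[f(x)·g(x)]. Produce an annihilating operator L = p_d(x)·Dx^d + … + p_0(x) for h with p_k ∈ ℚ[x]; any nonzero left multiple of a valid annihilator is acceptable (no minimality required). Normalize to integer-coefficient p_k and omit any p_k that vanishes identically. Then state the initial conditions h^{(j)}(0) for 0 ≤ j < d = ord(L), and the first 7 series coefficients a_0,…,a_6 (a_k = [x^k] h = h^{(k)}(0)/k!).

f: a_k = -3, -3, -3, -3, -3, -3, -3, …
g: a_k = 0, 3, 0, -1/2, 0, 1/40, 0, …
Sym-product of L_f,L_g gives L₀ (≤ ord 2).
Differentiate: ansatz ord ≤ ord L₀ ⇒ L.
L = (-1 - 2·x + x^2) + (-2 + 2·x)·Dx + (1 - 2·x + x^2)·Dx^2  (order 2).
h: a_k = -9, -18, -45/2, -30, -303/8, -909/20, -4241/80, …
ICs: h(0) = -9, h′(0) = -18.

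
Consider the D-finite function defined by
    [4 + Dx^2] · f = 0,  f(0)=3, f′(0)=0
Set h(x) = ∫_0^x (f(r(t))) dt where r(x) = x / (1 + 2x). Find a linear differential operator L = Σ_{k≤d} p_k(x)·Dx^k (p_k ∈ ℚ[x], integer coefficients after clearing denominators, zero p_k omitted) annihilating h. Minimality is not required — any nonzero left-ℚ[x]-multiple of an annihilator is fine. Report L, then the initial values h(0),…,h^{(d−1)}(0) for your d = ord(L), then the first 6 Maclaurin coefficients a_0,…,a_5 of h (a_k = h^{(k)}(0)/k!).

f: a_k = 3, 0, -6, 0, 2, 0, …
h₀=f(r): pull back L_f along r ⇒ L₀.
∫: right-multiply L₀ by Dx.
L = 4·Dx + (4 + 24·x + 48·x^2 + 32·x^3)·Dx^2 + (1 + 8·x + 24·x^2 + 32·x^3 + 16·x^4)·Dx^3  (order 3).
h: a_k = 0, 3, 0, -2, 6, -14, …
ICs: h(0) = 0, h′(0) = 3, h′′(0) = 0.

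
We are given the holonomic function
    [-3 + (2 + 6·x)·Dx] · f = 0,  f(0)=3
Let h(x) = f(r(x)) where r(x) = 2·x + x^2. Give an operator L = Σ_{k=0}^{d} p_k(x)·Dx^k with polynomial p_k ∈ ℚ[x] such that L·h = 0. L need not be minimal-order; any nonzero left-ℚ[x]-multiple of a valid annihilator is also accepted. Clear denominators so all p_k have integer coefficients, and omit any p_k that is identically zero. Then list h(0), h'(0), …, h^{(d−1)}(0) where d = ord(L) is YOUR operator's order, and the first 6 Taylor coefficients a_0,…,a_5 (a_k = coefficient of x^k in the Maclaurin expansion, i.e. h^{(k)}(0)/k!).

f: a_k = 3, 9/2, -27/8, 81/16, -1215/128, 5103/256, …
h₀=f(r): pull back L_f along r ⇒ L₀.
L = (-3 - 3·x) + (1 + 6·x + 3·x^2)·Dx  (order 1).
h: a_k = 3, 9, -9, 27, -189/2, 729/2, …
ICs: h(0) = 3.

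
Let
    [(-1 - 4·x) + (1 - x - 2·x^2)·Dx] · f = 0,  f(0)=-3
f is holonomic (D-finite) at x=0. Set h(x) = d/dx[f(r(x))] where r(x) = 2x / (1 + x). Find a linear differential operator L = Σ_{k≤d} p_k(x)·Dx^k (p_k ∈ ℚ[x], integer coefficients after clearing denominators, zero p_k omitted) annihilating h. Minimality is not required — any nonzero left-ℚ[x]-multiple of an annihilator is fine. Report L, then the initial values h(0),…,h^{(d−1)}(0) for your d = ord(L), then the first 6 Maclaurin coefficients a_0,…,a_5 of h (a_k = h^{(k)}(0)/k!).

f: a_k = -3, -3, -9, -15, -33, -63, …
Change of var in L_f (x↦r) gives L₀.
h₀' ⇒ L via d/dx closure of L₀.
L = (10 + 54·x + 270·x^2 + 162·x^3) + (-1 - 10·x + 90·x^3 + 81·x^4)·Dx  (order 1).
h: a_k = -6, -60, -162, -1080, -2430, -14580, …
ICs: h(0) = -6.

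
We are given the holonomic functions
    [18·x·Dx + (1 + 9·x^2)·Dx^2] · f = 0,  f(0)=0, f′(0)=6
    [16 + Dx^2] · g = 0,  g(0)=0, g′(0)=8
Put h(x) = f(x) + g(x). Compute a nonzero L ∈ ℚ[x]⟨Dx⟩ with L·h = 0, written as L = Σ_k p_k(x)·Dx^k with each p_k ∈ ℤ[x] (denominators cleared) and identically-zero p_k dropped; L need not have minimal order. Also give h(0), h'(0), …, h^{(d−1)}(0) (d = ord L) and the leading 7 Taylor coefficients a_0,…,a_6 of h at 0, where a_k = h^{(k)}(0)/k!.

L = (-13248·x + 181440·x^3 + 186624·x^5)·Dx + (-16 + 6048·x^2 + 66096·x^4 + 93312·x^6)·Dx^2 + (-828·x + 11340·x^3 + 11664·x^5)·Dx^3 + (-1 + 378·x^2 + 4131·x^4 + 5832·x^6)·Dx^4  (order 4).
h: a_k = 0, 14, 0, -118/3, 0, 1714/15, 0, …
ICs: h(0) = 0, h′(0) = 14, h′′(0) = 0, h′′′(0) = -236.

f: a_k = 0, 6, 0, -18, 0, 486/5, 0, …
g: a_k = 0, 8, 0, -64/3, 0, 256/15, 0, …
Sum ⇒ L₀ = lclm(L_f,L_g) in ℚ(x)⟨Dx⟩.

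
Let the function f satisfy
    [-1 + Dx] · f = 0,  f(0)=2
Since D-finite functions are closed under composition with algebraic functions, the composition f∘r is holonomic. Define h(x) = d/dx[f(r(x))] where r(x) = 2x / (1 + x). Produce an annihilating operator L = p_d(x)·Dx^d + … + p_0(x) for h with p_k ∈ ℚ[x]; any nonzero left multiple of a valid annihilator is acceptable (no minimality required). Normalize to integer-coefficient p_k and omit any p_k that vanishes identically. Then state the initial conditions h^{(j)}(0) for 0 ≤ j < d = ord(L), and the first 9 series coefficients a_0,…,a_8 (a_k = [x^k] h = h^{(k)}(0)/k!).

L = -2·x + (-1 - 2·x - x^2)·Dx  (order 1).
h: a_k = 4, 0, -4, 16/3, -4, 16/15, 20/9, -512/105, 284/45, …
ICs: h(0) = 4.

f: a_k = 2, 2, 1, 1/3, 1/12, 1/60, 1/360, 1/2520, 1/20160, …
h₀=f(r): pull back L_f along r ⇒ L₀.
h₀' ⇒ L via d/dx closure of L₀.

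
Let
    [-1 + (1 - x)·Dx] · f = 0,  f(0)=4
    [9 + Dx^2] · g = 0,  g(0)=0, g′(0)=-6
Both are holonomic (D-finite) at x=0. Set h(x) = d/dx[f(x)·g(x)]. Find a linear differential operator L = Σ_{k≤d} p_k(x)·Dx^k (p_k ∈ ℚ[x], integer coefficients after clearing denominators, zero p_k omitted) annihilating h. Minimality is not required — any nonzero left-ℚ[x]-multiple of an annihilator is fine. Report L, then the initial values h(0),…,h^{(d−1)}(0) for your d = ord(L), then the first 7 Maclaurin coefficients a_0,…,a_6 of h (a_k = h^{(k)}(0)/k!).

L = (7 - 18·x + 9·x^2) + (-2 + 2·x)·Dx + (1 - 2·x + x^2)·Dx^2  (order 2).
h: a_k = -24, -48, 36, 48, -21, -126/5, -51/10, …
ICs: h(0) = -24, h′(0) = -48.

f: a_k = 4, 4, 4, 4, 4, 4, 4, …
g: a_k = 0, -6, 0, 9, 0, -81/20, 0, …
h₀=f·g: eliminate ⇒ L₀, order ≤ 1·2.
Derive L from L₀ (diff closure).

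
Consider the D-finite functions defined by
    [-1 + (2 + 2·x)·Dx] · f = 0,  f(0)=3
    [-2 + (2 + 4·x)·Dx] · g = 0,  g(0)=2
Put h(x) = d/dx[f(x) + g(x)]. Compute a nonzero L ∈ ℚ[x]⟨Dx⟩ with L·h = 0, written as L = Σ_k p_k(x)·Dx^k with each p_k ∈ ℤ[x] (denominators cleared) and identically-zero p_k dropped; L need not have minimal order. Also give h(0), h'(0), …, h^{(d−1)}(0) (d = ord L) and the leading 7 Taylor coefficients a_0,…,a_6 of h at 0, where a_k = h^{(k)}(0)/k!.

f: a_k = 3, 3/2, -3/8, 3/16, -15/128, 21/256, -63/1024, …
g: a_k = 2, 2, -1, 1, -5/4, 7/4, -21/8, …
h₀=f+g: left-lcm gives L₀, ord ≤ 2.
h₀' ⇒ L via d/dx closure of L₀.
L = -3 + (-9 - 12·x)·Dx + (-2 - 6·x - 4·x^2)·Dx^2  (order 2).
h: a_k = 7/2, -11/4, 57/16, -175/32, 2345/256, -8253/512, 59829/2048, …
ICs: h(0) = 7/2, h′(0) = -11/4.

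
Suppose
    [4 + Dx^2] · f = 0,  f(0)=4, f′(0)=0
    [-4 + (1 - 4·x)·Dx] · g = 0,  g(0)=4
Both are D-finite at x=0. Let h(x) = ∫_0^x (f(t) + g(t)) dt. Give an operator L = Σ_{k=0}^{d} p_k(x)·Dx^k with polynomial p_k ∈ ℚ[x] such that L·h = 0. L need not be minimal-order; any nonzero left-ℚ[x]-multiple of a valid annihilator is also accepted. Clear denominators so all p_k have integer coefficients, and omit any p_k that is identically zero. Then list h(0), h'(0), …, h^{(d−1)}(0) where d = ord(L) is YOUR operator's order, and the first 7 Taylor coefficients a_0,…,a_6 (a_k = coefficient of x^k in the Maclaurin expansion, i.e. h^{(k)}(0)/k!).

L = (-400 + 128·x - 256·x^2)·Dx + (36 - 176·x + 192·x^2 - 256·x^3)·Dx^2 + (-100 + 32·x - 64·x^2)·Dx^3 + (9 - 44·x + 48·x^2 - 64·x^3)·Dx^4  (order 4).
h: a_k = 0, 8, 8, 56/3, 64, 616/3, 2048/3, …
ICs: h(0) = 0, h′(0) = 8, h′′(0) = 16, h′′′(0) = 112.

f: a_k = 4, 0, -8, 0, 8/3, 0, -16/45, …
g: a_k = 4, 16, 64, 256, 1024, 4096, 16384, …
Sum ⇒ L₀ = lclm(L_f,L_g) in ℚ(x)⟨Dx⟩.
h=∫₀ˣh₀: take L = L₀·Dx.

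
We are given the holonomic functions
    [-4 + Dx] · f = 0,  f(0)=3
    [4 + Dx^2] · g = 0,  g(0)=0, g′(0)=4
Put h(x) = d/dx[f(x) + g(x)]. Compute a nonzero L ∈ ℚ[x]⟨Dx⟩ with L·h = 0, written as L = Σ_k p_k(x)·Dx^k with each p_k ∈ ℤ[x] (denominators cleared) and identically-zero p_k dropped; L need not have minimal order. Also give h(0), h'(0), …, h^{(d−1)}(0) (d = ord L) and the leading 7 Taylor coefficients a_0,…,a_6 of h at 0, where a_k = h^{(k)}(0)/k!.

L = 16 - 4·Dx + 4·Dx^2 - Dx^3  (order 3).
h: a_k = 16, 48, 88, 128, 392/3, 512/5, 3056/45, …
ICs: h(0) = 16, h′(0) = 48, h′′(0) = 176.

f: a_k = 3, 12, 24, 32, 32, 128/5, 256/15, …
g: a_k = 0, 4, 0, -8/3, 0, 8/15, 0, …
L₀ := lclm(L_f,L_g); ord L₀ ≤ 1+2.
Derive L from L₀ (diff closure).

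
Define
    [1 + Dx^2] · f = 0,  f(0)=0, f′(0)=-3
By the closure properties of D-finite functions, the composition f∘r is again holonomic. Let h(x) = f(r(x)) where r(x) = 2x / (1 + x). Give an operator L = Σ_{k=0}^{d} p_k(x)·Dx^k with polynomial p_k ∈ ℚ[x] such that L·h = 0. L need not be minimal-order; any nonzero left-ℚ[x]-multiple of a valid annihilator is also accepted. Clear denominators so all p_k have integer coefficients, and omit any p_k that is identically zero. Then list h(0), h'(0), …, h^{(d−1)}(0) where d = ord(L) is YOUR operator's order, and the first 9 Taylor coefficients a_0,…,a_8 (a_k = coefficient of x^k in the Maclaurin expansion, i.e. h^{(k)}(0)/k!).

f: a_k = 0, -3, 0, 1/2, 0, -1/40, 0, 1/1680, 0, …
Substitute x→r, Dx→(1/r')Dx; clear ⇒ L₀.
L = 4 + (2 + 6·x + 6·x^2 + 2·x^3)·Dx + (1 + 4·x + 6·x^2 + 4·x^3 + x^4)·Dx^2  (order 2).
h: a_k = 0, -6, 6, -2, -6, 86/5, -30, 4418/105, -758/15, …
ICs: h(0) = 0, h′(0) = -6.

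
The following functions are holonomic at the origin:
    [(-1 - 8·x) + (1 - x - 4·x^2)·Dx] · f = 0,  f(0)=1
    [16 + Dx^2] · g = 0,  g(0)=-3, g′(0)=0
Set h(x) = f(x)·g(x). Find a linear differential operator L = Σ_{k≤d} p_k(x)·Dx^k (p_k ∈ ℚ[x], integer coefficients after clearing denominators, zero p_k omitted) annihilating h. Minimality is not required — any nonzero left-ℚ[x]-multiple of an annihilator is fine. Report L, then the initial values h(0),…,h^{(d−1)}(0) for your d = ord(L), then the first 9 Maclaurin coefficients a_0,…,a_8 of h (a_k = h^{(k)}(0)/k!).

L = (-8 + 16·x + 64·x^2) + (2 + 16·x)·Dx + (-1 + x + 4·x^2)·Dx^2  (order 2).
h: a_k = -3, -3, 9, -3, 1, -11, 151/15, -509/15, 51/35, …
ICs: h(0) = -3, h′(0) = -3.

f: a_k = 1, 1, 5, 9, 29, 65, 181, 441, 1165, …
g: a_k = -3, 0, 24, 0, -32, 0, 256/15, 0, -512/105, …
h₀=f·g: eliminate ⇒ L₀, order ≤ 1·2.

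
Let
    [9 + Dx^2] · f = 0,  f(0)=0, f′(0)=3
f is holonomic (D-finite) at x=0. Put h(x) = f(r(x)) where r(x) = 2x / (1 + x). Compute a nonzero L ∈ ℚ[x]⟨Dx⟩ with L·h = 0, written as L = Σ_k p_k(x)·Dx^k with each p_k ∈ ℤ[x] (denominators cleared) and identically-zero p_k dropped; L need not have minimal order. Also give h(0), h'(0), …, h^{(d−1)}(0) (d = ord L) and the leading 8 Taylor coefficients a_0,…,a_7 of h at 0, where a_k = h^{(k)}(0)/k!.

L = 36 + (2 + 6·x + 6·x^2 + 2·x^3)·Dx + (1 + 4·x + 6·x^2 + 4·x^3 + x^4)·Dx^2  (order 2).
h: a_k = 0, 6, -6, -30, 102, -726/5, 30, 13386/35, …
ICs: h(0) = 0, h′(0) = 6.

f: a_k = 0, 3, 0, -9/2, 0, 81/40, 0, -243/560, …
h₀=f(r): pull back L_f along r ⇒ L₀.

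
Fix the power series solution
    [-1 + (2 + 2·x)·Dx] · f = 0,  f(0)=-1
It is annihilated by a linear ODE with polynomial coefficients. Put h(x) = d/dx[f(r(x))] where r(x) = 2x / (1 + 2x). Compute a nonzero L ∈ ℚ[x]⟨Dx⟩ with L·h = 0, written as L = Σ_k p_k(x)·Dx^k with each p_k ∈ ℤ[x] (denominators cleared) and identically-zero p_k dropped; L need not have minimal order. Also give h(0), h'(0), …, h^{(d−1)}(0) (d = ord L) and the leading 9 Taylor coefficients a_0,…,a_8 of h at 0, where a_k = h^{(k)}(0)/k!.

L = (-5 - 16·x) + (-1 - 6·x - 8·x^2)·Dx  (order 1).
h: a_k = -1, 5, -39/2, 141/2, -1995/8, 7059/8, -50435/16, 182461/16, -5347827/128, …
ICs: h(0) = -1.

f: a_k = -1, -1/2, 1/8, -1/16, 5/128, -7/256, 21/1024, -33/2048, 429/32768, …
L₀ from L_f via x↦r, Dx↦r'^{-1}Dx.
h=h₀': d/dx-closure on L₀ ⇒ L.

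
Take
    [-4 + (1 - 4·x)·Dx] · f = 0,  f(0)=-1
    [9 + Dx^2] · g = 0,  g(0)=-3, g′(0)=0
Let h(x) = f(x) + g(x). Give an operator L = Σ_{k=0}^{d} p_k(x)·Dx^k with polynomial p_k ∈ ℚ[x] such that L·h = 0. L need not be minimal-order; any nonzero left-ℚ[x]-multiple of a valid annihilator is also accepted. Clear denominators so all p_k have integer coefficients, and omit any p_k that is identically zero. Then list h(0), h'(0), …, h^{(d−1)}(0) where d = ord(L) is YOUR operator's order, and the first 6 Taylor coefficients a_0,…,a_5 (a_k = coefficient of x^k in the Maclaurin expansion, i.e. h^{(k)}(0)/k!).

f: a_k = -1, -4, -16, -64, -256, -1024, …
g: a_k = -3, 0, 27/2, 0, -81/8, 0, …
f+g: L₀ = lclm(L_f,L_g), ord ≤ 1+2.
L = (3780 - 2592·x + 5184·x^2) + (-369 + 2124·x - 3888·x^2 + 5184·x^3)·Dx + (420 - 288·x + 576·x^2)·Dx^2 + (-41 + 236·x - 432·x^2 + 576·x^3)·Dx^3  (order 3).
h: a_k = -4, -4, -5/2, -64, -2129/8, -1024, …
ICs: h(0) = -4, h′(0) = -4, h′′(0) = -5.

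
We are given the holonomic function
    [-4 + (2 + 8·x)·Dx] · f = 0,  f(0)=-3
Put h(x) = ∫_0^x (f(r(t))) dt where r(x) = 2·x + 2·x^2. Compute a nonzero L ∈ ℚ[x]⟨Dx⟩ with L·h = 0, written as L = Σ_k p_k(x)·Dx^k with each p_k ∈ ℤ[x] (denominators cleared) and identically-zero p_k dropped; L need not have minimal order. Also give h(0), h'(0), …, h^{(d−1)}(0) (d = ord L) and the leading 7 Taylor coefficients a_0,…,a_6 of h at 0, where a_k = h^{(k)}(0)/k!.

L = (-4 - 8·x)·Dx + (1 + 8·x + 8·x^2)·Dx^2  (order 2).
h: a_k = 0, -3, -6, 4, -12, 216/5, -176, …
ICs: h(0) = 0, h′(0) = -3.

f: a_k = -3, -6, 6, -12, 30, -84, 252, …
h₀=f(r): pull back L_f along r ⇒ L₀.
h=∫h₀ ⇒ L = L₀·Dx.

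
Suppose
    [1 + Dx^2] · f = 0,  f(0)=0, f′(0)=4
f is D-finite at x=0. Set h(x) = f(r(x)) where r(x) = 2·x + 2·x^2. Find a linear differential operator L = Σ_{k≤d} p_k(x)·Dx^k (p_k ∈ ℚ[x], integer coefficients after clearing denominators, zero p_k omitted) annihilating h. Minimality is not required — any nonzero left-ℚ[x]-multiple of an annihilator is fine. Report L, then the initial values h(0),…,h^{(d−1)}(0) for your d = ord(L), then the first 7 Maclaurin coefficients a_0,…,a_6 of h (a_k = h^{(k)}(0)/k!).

L = (4 + 24·x + 48·x^2 + 32·x^3) - 2·Dx + (1 + 2·x)·Dx^2  (order 2).
h: a_k = 0, 8, 8, -16/3, -16, -224/15, 0, …
ICs: h(0) = 0, h′(0) = 8.

f: a_k = 0, 4, 0, -2/3, 0, 1/30, 0, …
L₀ from L_f via x↦r, Dx↦r'^{-1}Dx.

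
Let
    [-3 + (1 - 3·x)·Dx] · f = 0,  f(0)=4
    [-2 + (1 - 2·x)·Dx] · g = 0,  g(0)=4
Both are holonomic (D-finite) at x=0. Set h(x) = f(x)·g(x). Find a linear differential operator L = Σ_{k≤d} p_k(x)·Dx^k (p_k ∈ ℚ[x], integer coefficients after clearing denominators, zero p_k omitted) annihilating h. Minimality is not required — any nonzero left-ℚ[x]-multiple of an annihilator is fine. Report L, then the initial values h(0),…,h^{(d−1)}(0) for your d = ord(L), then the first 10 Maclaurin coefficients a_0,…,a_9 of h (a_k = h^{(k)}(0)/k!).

f: a_k = 4, 12, 36, 108, 324, 972, 2916, 8748, 26244, 78732, …
g: a_k = 4, 8, 16, 32, 64, 128, 256, 512, 1024, 2048, …
Product ⇒ symmetric product L₀, ord ≤ 1.
L = (-5 + 12·x) + (1 - 5·x + 6·x^2)·Dx  (order 1).
h: a_k = 16, 80, 304, 1040, 3376, 10640, 32944, 100880, 306736, 928400, …
ICs: h(0) = 16.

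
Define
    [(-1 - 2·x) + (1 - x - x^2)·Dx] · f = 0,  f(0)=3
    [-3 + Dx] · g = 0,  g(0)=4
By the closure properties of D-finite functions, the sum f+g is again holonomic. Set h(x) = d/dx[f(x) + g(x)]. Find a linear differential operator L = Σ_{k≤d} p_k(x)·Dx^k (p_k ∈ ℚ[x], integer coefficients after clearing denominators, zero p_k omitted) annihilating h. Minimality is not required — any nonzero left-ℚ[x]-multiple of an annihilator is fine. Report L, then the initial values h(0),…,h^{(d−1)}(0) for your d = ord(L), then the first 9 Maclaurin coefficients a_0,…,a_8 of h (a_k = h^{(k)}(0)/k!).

L = (18 + 126·x + 144·x^2 + 180·x^3 + 54·x^4) + (-9 - 48·x - 81·x^2 - 24·x^3 + 45·x^4 + 18·x^5)·Dx + (1 + 2·x + 11·x^2 - 12·x^3 - 21·x^4 - 6·x^5)·Dx^2  (order 2).
h: a_k = 15, 48, 81, 114, 321/2, 2583/10, 9063/20, 114969/140, 1665387/1120, …
ICs: h(0) = 15, h′(0) = 48.

f: a_k = 3, 3, 6, 9, 15, 24, 39, 63, 102, …
g: a_k = 4, 12, 18, 18, 27/2, 81/10, 81/20, 243/140, 729/1120, …
Weyl lclm of L_f,L_g ⇒ L₀ (ord ≤ 2).
h₀' ⇒ L via d/dx closure of L₀.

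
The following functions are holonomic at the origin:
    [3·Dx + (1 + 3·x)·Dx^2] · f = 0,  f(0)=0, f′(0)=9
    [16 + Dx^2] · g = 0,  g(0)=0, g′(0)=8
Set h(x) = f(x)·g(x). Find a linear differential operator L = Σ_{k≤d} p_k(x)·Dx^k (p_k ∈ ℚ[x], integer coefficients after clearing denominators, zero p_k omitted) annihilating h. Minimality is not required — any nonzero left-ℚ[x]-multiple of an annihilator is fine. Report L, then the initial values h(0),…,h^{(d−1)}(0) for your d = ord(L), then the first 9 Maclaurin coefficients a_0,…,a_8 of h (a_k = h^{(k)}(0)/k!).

L = (2272 + 127488·x + 781056·x^2 + 1769472·x^3 + 1327104·x^4) + (4416 + 50112·x + 165888·x^2 + 165888·x^3)·Dx + (1022 + 19392·x + 102816·x^2 + 221184·x^3 + 165888·x^4)·Dx^2 + (276 + 3132·x + 10368·x^2 + 10368·x^3)·Dx^3 + (55 + 714·x + 3375·x^2 + 6912·x^3 + 5184·x^4)·Dx^4  (order 4).
h: a_k = 0, 0, 72, -108, 24, -198, 744, -9252/5, 167656/35, …
ICs: h(0) = 0, h′(0) = 0, h′′(0) = 144, h′′′(0) = -648.

f: a_k = 0, 9, -27/2, 27, -243/4, 729/5, -729/2, 6561/7, -19683/8, …
g: a_k = 0, 8, 0, -64/3, 0, 256/15, 0, -2048/315, 0, …
Sym-product of L_f,L_g gives L₀ (≤ ord 4).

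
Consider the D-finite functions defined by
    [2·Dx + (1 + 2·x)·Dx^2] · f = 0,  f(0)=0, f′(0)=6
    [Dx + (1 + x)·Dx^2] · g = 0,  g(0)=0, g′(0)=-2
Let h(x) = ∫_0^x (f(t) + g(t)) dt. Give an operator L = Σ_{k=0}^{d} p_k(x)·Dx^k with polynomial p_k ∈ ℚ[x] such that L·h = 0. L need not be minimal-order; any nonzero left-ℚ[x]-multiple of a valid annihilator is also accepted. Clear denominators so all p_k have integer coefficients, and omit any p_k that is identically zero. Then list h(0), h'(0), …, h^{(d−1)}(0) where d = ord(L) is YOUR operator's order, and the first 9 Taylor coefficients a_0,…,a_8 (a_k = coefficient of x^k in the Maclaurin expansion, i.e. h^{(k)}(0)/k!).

L = 4·Dx^2 + (6 + 8·x)·Dx^3 + (1 + 3·x + 2·x^2)·Dx^4  (order 4).
h: a_k = 0, 0, 2, -5/3, 11/6, -23/10, 47/15, -95/21, 191/28, …
ICs: h(0) = 0, h′(0) = 0, h′′(0) = 4, h′′′(0) = -10.

f: a_k = 0, 6, -6, 8, -12, 96/5, -32, 384/7, -96, …
g: a_k = 0, -2, 1, -2/3, 1/2, -2/5, 1/3, -2/7, 1/4, …
Weyl lclm of L_f,L_g ⇒ L₀ (ord ≤ 4).
Integrate: L := L₀·Dx.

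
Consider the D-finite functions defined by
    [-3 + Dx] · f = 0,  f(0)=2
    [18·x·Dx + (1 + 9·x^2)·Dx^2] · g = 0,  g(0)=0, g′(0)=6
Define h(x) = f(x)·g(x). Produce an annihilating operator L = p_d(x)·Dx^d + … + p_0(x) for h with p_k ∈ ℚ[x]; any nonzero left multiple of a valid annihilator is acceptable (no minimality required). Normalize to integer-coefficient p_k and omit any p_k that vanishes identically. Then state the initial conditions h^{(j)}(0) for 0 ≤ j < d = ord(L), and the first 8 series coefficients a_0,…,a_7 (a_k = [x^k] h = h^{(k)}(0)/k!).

f: a_k = 2, 6, 9, 9, 27/4, 81/20, 81/40, 243/280, …
g: a_k = 0, 6, 0, -18, 0, 486/5, 0, -4374/7, …
f·g: L₀ = L_f ⊗_s L_g, ord ≤ 1·2.
L = (9 - 54·x + 81·x^2) + (-6 + 18·x - 54·x^2)·Dx + (1 + 9·x^2)·Dx^2  (order 2).
h: a_k = 0, 12, 36, 18, -54, 729/10, 891/2, -67797/140, …
ICs: h(0) = 0, h′(0) = 12.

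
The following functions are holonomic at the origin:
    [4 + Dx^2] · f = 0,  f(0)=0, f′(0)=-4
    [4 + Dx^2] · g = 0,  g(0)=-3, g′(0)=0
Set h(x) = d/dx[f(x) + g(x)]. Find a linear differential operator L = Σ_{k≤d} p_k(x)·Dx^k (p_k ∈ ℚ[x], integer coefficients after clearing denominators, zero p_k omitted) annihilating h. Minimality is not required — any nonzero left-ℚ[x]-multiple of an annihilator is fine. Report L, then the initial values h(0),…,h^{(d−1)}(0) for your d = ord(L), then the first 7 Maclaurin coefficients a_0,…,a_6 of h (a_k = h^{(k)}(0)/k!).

L = 4 + Dx^2  (order 2).
h: a_k = -4, 12, 8, -8, -8/3, 8/5, 16/45, …
ICs: h(0) = -4, h′(0) = 12.

f: a_k = 0, -4, 0, 8/3, 0, -8/15, 0, …
g: a_k = -3, 0, 6, 0, -2, 0, 4/15, …
Sum ⇒ L₀ = lclm(L_f,L_g) in ℚ(x)⟨Dx⟩.
Derive L from L₀ (diff closure).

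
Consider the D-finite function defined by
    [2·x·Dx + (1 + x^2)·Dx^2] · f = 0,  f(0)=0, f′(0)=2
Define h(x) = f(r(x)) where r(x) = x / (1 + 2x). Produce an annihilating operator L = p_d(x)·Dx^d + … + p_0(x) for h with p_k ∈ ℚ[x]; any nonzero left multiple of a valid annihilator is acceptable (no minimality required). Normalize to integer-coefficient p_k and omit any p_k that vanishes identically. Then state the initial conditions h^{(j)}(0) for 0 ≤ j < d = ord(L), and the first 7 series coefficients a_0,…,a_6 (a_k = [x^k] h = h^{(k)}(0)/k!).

L = (4 + 10·x)·Dx + (1 + 4·x + 5·x^2)·Dx^2  (order 2).
h: a_k = 0, 2, -4, 22/3, -12, 82/5, -44/3, …
ICs: h(0) = 0, h′(0) = 2.

f: a_k = 0, 2, 0, -2/3, 0, 2/5, 0, …
L₀ from L_f via x↦r, Dx↦r'^{-1}Dx.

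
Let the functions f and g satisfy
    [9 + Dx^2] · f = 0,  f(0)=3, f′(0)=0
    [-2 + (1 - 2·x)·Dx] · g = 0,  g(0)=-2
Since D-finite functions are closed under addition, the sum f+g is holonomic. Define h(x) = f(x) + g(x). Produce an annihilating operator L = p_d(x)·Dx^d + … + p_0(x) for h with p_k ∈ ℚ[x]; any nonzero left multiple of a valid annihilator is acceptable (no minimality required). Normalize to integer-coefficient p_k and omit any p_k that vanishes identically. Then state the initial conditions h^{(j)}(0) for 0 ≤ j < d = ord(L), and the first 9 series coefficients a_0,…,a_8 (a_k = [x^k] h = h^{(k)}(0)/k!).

L = (-594 + 648·x - 648·x^2) + (153 - 630·x + 972·x^2 - 648·x^3)·Dx + (-66 + 72·x - 72·x^2)·Dx^2 + (17 - 70·x + 108·x^2 - 72·x^3)·Dx^3  (order 3).
h: a_k = 1, -4, -43/2, -16, -175/8, -64, -10483/80, -256, -2291573/4480, …
ICs: h(0) = 1, h′(0) = -4, h′′(0) = -43.

f: a_k = 3, 0, -27/2, 0, 81/8, 0, -243/80, 0, 2187/4480, …
g: a_k = -2, -4, -8, -16, -32, -64, -128, -256, -512, …
L₀ := lclm(L_f,L_g); ord L₀ ≤ 2+1.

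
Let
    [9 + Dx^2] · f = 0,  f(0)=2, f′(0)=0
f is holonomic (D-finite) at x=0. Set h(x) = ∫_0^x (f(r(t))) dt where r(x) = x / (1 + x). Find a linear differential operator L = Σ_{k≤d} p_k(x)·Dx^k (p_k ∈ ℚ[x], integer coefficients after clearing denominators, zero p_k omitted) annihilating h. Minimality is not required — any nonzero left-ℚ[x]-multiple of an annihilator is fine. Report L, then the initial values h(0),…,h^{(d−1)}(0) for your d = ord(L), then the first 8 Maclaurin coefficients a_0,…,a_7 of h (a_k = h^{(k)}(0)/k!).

f: a_k = 2, 0, -9, 0, 27/4, 0, -81/40, 0, …
f∘r: x↦r, Dx↦Dx/r' in L_f ⇒ L₀.
Integrate: L := L₀·Dx.
L = 9·Dx + (2 + 6·x + 6·x^2 + 2·x^3)·Dx^2 + (1 + 4·x + 6·x^2 + 4·x^3 + x^4)·Dx^3  (order 3).
h: a_k = 0, 2, 0, -3, 9/2, -81/20, 3/2, 117/40, …
ICs: h(0) = 0, h′(0) = 2, h′′(0) = 0.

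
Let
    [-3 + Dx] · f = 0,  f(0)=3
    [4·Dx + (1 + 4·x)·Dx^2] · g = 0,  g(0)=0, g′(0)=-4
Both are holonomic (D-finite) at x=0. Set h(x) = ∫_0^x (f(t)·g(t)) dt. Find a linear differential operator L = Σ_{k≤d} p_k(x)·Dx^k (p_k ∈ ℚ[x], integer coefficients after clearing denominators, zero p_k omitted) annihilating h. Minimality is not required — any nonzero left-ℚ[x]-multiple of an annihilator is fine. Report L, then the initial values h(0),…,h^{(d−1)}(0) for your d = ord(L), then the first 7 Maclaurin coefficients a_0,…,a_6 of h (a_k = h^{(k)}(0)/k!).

f: a_k = 3, 9, 27/2, 27/2, 81/8, 243/40, 243/80, …
g: a_k = 0, -4, 8, -64/3, 64, -1024/5, 2048/3, …
L₀ := L_f ⊗_s L_g (sym. prod.), ord ≤ 2.
Integrate: L := L₀·Dx.
L = (-3 + 36·x)·Dx + (-2 - 24·x)·Dx^2 + (1 + 4·x)·Dx^3  (order 3).
h: a_k = 0, 0, -6, -4, -23/2, 54/5, -863/20, …
ICs: h(0) = 0, h′(0) = 0, h′′(0) = -12.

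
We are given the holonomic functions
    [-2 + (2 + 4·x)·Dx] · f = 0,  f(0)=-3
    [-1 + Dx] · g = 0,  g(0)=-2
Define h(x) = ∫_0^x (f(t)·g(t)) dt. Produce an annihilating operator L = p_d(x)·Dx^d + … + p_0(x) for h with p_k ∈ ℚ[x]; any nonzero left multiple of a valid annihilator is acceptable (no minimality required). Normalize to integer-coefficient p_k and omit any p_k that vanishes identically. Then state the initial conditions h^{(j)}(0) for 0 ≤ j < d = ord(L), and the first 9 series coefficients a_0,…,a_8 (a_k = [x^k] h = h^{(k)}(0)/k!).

L = (-2 - 2·x)·Dx + (1 + 2·x)·Dx^2  (order 2).
h: a_k = 0, 6, 6, 2, 1, -1/5, 7/15, -61/105, 347/420, …
ICs: h(0) = 0, h′(0) = 6.

f: a_k = -3, -3, 3/2, -3/2, 15/8, -21/8, 63/16, -99/16, 1287/128, …
g: a_k = -2, -2, -1, -1/3, -1/12, -1/60, -1/360, -1/2520, -1/20160, …
Product ⇒ symmetric product L₀, ord ≤ 1.
h=∫₀ˣh₀: take L = L₀·Dx.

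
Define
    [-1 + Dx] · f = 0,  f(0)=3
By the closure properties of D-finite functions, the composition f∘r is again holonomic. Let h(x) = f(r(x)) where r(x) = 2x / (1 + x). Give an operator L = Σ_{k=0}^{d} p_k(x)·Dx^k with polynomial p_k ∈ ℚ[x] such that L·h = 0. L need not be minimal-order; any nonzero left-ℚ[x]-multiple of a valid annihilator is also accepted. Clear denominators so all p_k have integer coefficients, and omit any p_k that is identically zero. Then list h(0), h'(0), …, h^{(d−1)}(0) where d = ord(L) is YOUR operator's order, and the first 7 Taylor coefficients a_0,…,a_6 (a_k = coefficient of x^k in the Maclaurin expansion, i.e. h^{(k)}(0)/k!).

L = -2 + (1 + 2·x + x^2)·Dx  (order 1).
h: a_k = 3, 6, 0, -2, 2, -6/5, 4/15, …
ICs: h(0) = 3.

f: a_k = 3, 3, 3/2, 1/2, 1/8, 1/40, 1/240, …
Change of var in L_f (x↦r) gives L₀.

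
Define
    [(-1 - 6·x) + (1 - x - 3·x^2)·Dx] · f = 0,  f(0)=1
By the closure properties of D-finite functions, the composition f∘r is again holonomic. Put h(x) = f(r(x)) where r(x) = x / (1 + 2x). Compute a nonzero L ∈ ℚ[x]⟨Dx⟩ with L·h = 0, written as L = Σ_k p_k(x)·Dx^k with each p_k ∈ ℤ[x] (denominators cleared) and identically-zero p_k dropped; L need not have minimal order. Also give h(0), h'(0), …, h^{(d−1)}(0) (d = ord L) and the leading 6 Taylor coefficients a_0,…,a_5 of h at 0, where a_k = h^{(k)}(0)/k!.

f: a_k = 1, 1, 4, 7, 19, 40, …
Change of var in L_f (x↦r) gives L₀.
L = (1 + 8·x) + (-1 - 5·x - 5·x^2 + 2·x^3)·Dx  (order 1).
h: a_k = 1, 1, 2, -5, 17, -56, …
ICs: h(0) = 1.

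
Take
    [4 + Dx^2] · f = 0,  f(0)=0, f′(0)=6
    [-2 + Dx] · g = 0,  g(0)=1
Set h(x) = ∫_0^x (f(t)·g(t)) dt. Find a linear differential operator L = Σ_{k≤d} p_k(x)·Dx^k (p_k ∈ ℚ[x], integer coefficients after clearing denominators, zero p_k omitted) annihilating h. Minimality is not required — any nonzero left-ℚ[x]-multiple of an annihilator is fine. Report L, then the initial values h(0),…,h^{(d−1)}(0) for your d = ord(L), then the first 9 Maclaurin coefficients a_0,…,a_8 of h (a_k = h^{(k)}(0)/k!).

f: a_k = 0, 6, 0, -4, 0, 4/5, 0, -8/105, 0, …
g: a_k = 1, 2, 2, 4/3, 2/3, 4/15, 4/45, 8/315, 2/315, …
L₀ := L_f ⊗_s L_g (sym. prod.), ord ≤ 2.
h=∫₀ˣh₀: take L = L₀·Dx.
L = 8·Dx - 4·Dx^2 + Dx^3  (order 3).
h: a_k = 0, 0, 3, 4, 2, 0, -8/15, -32/105, -8/105, …
ICs: h(0) = 0, h′(0) = 0, h′′(0) = 6.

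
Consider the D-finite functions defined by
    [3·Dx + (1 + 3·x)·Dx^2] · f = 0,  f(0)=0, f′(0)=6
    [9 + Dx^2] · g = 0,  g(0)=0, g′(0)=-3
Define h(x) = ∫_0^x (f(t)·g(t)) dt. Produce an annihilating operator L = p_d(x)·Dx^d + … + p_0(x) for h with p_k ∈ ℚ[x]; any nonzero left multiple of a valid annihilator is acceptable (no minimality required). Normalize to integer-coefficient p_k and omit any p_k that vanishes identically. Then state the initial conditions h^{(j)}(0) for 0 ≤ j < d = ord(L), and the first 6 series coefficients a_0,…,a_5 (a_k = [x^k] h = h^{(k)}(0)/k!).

L = (-81 + 486·x + 4617·x^2 + 11664·x^3 + 8748·x^4)·Dx + (36 + 540·x + 1944·x^2 + 1944·x^3)·Dx^2 + (180·x + 1134·x^2 + 2592·x^3 + 1944·x^4)·Dx^3 + (4 + 60·x + 216·x^2 + 216·x^3)·Dx^4 + (1 + 14·x + 69·x^2 + 144·x^3 + 108·x^4)·Dx^5  (order 5).
h: a_k = 0, 0, 0, -6, 27/4, -27/5, …
ICs: h(0) = 0, h′(0) = 0, h′′(0) = 0, h′′′(0) = -36, h′′′′(0) = 162.

f: a_k = 0, 6, -9, 18, -81/2, 486/5, …
g: a_k = 0, -3, 0, 9/2, 0, -81/40, …
f·g: L₀ = L_f ⊗_s L_g, ord ≤ 2·2.
h=∫₀ˣh₀: take L = L₀·Dx.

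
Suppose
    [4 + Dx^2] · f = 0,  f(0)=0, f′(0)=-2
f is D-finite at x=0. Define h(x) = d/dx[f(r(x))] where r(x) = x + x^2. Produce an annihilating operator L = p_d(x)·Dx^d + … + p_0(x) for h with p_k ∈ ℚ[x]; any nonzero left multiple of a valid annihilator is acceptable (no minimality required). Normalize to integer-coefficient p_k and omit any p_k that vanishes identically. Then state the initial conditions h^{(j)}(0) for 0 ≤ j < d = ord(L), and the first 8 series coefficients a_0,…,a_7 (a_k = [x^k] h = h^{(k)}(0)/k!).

L = (16 + 32·x + 96·x^2 + 128·x^3 + 64·x^4) + (-6 - 12·x)·Dx + (1 + 4·x + 4·x^2)·Dx^2  (order 2).
h: a_k = -2, -4, 4, 16, 56/3, 0, -832/45, -896/45, …
ICs: h(0) = -2, h′(0) = -4.

f: a_k = 0, -2, 0, 4/3, 0, -4/15, 0, 8/315, …
L₀ from L_f via x↦r, Dx↦r'^{-1}Dx.
h₀' ⇒ L via d/dx closure of L₀.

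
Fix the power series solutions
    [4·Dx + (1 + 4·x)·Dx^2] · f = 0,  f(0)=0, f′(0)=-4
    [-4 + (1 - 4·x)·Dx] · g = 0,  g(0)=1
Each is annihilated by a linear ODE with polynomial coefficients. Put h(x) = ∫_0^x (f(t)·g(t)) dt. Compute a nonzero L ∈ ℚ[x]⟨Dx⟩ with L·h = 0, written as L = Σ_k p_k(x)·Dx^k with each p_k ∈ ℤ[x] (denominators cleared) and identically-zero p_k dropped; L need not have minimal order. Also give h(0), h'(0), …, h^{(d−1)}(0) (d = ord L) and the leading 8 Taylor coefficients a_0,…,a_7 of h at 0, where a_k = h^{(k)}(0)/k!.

L = 16·Dx + (4 + 48·x)·Dx^2 + (-1 + 16·x^2)·Dx^3  (order 3).
h: a_k = 0, 0, -2, -8/3, -40/3, -448/15, -6016/45, -37888/105, …
ICs: h(0) = 0, h′(0) = 0, h′′(0) = -4.

f: a_k = 0, -4, 8, -64/3, 64, -1024/5, 2048/3, -16384/7, …
g: a_k = 1, 4, 16, 64, 256, 1024, 4096, 16384, …
Sym-product of L_f,L_g gives L₀ (≤ ord 2).
∫: right-multiply L₀ by Dx.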